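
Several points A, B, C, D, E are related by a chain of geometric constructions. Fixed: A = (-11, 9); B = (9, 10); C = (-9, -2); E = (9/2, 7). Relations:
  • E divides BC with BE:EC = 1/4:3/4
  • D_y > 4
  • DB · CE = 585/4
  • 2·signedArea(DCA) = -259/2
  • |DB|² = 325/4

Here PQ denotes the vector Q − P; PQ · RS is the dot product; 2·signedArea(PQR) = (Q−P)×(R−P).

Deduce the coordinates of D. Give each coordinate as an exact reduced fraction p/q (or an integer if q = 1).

D = (3/2, 5)

1. D_x = 3/2  [2·signedArea(DCA) = -259/2 ∩ DB · CE = 585/4]
2. D_y = 5  [2·signedArea(DCA) = -259/2 ∩ DB · CE = 585/4]
   → D = (3/2, 5)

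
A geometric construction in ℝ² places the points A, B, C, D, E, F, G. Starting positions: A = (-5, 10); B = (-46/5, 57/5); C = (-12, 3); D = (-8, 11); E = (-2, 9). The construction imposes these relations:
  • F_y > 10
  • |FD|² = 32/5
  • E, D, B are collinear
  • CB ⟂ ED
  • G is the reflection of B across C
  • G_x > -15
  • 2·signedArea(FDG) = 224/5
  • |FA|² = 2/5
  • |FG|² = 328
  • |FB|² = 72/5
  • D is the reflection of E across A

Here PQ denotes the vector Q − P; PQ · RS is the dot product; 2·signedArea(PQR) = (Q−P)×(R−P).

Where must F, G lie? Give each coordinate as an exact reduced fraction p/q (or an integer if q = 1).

F = (-28/5, 51/5)
G = (-74/5, -27/5)

1. G_x = -74/5  [G is the reflection of B across C]
2. G_y = -27/5  [G is the reflection of B across C]
   → G = (-74/5, -27/5)
3. F_x = -28/5  [line 82/5·x + -34/5·y + 806/5 = 0 ∩ |FB|² = 72/5]
4. F_y = 51/5  [line 82/5·x + -34/5·y + 806/5 = 0 ∩ |FB|² = 72/5]
   → F = (-28/5, 51/5)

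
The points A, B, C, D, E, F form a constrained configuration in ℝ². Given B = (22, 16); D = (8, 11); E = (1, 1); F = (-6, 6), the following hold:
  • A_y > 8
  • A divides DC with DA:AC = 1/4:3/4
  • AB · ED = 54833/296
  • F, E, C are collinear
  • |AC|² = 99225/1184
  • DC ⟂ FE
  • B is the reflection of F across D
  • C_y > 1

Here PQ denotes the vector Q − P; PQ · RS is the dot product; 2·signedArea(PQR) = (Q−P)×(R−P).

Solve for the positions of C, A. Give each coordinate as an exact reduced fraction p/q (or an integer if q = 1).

A = (1843/296, 2521/296)
C = (67/74, 79/74)

1. C_x = 67/74  [F, E, C are collinear ∩ DC ⟂ FE]
2. C_y = 79/74  [F, E, C are collinear ∩ DC ⟂ FE]
   → C = (67/74, 79/74)
3. A_x = 1843/296  [A divides DC with DA:AC = 1/4:3/4]
4. A_y = 2521/296  [A divides DC with DA:AC = 1/4:3/4]
   → A = (1843/296, 2521/296)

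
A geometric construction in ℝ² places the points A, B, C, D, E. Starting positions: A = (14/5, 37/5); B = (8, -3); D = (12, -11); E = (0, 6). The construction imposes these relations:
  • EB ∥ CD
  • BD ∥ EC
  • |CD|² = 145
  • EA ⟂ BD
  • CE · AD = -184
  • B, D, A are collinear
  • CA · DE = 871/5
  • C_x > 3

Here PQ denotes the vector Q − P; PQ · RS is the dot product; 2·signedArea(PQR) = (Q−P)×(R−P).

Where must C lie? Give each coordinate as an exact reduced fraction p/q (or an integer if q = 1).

1. C_x = 4  [EB ∥ CD ∩ BD ∥ EC]
2. C_y = -2  [EB ∥ CD ∩ BD ∥ EC]
   → C = (4, -2)

C = (4, -2)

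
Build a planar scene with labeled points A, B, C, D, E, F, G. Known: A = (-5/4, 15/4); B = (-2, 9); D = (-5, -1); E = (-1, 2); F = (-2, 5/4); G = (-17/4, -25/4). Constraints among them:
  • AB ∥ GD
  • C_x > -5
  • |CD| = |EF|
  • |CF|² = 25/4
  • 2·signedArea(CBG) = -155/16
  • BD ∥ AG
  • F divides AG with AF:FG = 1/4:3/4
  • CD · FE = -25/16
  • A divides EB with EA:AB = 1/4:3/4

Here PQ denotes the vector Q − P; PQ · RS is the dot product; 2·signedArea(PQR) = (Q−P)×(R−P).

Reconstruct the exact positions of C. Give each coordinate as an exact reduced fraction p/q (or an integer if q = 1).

1. C_x = -4  [CD · FE = -25/16 ∩ 2·signedArea(CBG) = -155/16]
2. C_y = -1/4  [CD · FE = -25/16 ∩ 2·signedArea(CBG) = -155/16]
   → C = (-4, -1/4)

C = (-4, -1/4)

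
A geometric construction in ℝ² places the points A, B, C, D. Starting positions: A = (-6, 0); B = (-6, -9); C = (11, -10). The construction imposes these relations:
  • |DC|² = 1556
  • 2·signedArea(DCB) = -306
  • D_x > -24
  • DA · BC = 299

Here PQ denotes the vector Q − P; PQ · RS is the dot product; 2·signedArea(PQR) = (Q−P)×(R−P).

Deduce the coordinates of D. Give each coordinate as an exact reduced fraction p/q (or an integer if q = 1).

1. D_x = -23  [2·signedArea(DCB) = -306 ∩ DA · BC = 299]
2. D_y = 10  [2·signedArea(DCB) = -306 ∩ DA · BC = 299]
   → D = (-23, 10)

D = (-23, 10)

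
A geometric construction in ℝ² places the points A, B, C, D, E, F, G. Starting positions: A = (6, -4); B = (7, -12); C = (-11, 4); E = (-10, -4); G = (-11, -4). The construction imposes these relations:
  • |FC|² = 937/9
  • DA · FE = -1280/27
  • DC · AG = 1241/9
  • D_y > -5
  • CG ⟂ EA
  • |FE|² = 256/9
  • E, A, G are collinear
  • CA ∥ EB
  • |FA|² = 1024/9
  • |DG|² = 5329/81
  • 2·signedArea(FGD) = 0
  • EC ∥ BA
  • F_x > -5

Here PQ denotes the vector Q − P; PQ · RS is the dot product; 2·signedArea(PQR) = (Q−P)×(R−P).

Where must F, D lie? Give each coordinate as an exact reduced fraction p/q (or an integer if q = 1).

D = (-26/9, -4)
F = (-14/3, -4)

1. D_x = -26/9  [DC · AG = 1241/9]
2. D_y = -4  [|DG|² = 5329/81]
   → D = (-26/9, -4)
3. F_x = -14/3  [2·signedArea(FGD) = 0 ∩ DA · FE = -1280/27]
4. F_y = -4  [2·signedArea(FGD) = 0 ∩ DA · FE = -1280/27]
   → F = (-14/3, -4)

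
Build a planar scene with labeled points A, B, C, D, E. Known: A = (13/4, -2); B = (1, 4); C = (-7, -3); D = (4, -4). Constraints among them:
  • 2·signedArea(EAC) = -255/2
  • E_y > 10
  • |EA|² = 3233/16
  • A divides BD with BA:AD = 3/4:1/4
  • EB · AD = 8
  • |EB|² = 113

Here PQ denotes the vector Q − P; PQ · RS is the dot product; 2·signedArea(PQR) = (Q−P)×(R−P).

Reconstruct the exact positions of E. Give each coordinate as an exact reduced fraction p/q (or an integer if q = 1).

1. E_x = 9  [2·signedArea(EAC) = -255/2 ∩ EB · AD = 8]
2. E_y = 11  [2·signedArea(EAC) = -255/2 ∩ EB · AD = 8]
   → E = (9, 11)

E = (9, 11)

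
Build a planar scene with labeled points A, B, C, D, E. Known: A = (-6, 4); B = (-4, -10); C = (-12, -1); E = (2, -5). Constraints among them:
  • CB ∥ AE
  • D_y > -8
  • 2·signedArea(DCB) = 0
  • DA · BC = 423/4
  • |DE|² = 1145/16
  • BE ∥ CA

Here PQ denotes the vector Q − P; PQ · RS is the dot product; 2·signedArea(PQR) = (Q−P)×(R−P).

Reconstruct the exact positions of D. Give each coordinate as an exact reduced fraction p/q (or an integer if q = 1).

D = (-6, -31/4)

1. D_x = -6  [2·signedArea(DCB) = 0 ∩ DA · BC = 423/4]
2. D_y = -31/4  [2·signedArea(DCB) = 0 ∩ DA · BC = 423/4]
   → D = (-6, -31/4)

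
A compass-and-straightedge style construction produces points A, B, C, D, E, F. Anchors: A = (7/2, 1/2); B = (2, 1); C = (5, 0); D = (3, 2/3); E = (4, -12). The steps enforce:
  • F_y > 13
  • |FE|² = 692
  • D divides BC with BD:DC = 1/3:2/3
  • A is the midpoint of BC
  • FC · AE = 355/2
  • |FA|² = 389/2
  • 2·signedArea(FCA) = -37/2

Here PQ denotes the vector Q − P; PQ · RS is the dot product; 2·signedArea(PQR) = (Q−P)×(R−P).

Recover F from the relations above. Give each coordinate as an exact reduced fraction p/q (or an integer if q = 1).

1. F_x = 0  [2·signedArea(FCA) = -37/2 ∩ FC · AE = 355/2]
2. F_y = 14  [2·signedArea(FCA) = -37/2 ∩ FC · AE = 355/2]
   → F = (0, 14)

F = (0, 14)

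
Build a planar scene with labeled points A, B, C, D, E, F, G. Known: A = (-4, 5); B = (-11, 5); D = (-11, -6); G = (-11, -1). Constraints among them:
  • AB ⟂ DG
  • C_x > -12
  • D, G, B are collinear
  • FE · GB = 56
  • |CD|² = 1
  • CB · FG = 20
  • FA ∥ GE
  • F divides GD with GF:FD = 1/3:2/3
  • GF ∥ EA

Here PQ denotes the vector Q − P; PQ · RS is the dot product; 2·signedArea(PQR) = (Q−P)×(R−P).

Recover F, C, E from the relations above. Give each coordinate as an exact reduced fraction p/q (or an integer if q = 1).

C = (-11, -7)
E = (-4, 20/3)
F = (-11, -8/3)

1. F_x = -11  [F divides GD with GF:FD = 1/3:2/3]
2. F_y = -8/3  [F divides GD with GF:FD = 1/3:2/3]
   → F = (-11, -8/3)
3. C_y = -7  [CB · FG = 20]
4. C_x = -11  [|CD|² = 1]
   → C = (-11, -7)
5. E_x = -4  [GF ∥ EA ∩ FA ∥ GE]
6. E_y = 20/3  [GF ∥ EA ∩ FA ∥ GE]
   → E = (-4, 20/3)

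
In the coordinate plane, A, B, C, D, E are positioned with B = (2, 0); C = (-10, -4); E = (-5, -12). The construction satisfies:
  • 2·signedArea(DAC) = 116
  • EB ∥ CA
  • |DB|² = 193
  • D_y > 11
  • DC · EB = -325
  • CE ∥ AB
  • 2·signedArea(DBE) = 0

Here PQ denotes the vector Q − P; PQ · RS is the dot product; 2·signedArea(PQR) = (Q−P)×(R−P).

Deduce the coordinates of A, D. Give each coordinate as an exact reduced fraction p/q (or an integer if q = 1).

1. A_x = -3  [CE ∥ AB ∩ EB ∥ CA]
2. A_y = 8  [CE ∥ AB ∩ EB ∥ CA]
   → A = (-3, 8)
3. D_x = 9  [2·signedArea(DBE) = 0 ∩ DC · EB = -325]
4. D_y = 12  [2·signedArea(DBE) = 0 ∩ DC · EB = -325]
   → D = (9, 12)

A = (-3, 8)
D = (9, 12)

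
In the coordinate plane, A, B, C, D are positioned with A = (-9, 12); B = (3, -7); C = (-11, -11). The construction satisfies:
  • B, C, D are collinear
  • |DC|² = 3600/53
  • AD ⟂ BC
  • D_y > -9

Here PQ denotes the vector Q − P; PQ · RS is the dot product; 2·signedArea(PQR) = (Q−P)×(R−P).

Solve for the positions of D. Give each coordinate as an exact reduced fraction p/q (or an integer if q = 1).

D = (-163/53, -463/53)

1. D_x = -163/53  [B, C, D are collinear ∩ AD ⟂ BC]
2. D_y = -463/53  [B, C, D are collinear ∩ AD ⟂ BC]
   → D = (-163/53, -463/53)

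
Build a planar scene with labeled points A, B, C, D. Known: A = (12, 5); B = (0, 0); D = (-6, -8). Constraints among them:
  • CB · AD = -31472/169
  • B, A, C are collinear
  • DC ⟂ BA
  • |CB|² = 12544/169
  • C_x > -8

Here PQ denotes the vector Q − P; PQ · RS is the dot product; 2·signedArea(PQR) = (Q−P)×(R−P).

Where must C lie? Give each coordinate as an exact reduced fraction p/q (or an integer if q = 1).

C = (-1344/169, -560/169)

1. C_x = -1344/169  [B, A, C are collinear ∩ DC ⟂ BA]
2. C_y = -560/169  [B, A, C are collinear ∩ DC ⟂ BA]
   → C = (-1344/169, -560/169)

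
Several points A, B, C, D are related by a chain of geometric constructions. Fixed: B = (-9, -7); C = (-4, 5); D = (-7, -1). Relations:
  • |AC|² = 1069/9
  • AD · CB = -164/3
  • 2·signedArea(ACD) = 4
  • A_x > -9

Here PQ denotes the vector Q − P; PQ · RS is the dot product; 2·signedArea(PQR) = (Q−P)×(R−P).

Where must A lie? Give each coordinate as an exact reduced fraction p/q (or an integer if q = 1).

1. A_x = -25/3  [2·signedArea(ACD) = 4 ∩ AD · CB = -164/3]
2. A_y = -5  [2·signedArea(ACD) = 4 ∩ AD · CB = -164/3]
   → A = (-25/3, -5)

A = (-25/3, -5)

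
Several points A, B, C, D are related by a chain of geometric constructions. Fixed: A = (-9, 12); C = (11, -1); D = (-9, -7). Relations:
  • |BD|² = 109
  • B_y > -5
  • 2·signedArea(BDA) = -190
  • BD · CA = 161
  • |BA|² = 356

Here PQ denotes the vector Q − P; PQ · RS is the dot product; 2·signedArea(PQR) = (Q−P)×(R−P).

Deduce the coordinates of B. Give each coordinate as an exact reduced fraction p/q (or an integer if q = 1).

1. B_x = 1  [BD · CA = 161 ∩ 2·signedArea(BDA) = -190]
2. B_y = -4  [BD · CA = 161 ∩ 2·signedArea(BDA) = -190]
   → B = (1, -4)

B = (1, -4)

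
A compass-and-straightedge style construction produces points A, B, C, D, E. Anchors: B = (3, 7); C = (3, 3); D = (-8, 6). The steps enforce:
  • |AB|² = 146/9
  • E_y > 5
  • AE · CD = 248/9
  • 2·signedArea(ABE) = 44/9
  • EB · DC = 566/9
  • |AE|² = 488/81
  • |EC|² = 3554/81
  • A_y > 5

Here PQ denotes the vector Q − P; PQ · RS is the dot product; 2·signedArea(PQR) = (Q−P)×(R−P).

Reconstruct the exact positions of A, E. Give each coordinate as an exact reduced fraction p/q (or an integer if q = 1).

1. E_x = -28/9  [line -11·x + 3·y + -458/9 = 0 ∩ |EC|² = 3554/81]
2. E_y = 50/9  [line -11·x + 3·y + -458/9 = 0 ∩ |EC|² = 3554/81]
   → E = (-28/9, 50/9)
3. A_x = -2/3  [AE · CD = 248/9 ∩ 2·signedArea(ABE) = 44/9]
4. A_y = 16/3  [AE · CD = 248/9 ∩ 2·signedArea(ABE) = 44/9]
   → A = (-2/3, 16/3)

A = (-2/3, 16/3)
E = (-28/9, 50/9)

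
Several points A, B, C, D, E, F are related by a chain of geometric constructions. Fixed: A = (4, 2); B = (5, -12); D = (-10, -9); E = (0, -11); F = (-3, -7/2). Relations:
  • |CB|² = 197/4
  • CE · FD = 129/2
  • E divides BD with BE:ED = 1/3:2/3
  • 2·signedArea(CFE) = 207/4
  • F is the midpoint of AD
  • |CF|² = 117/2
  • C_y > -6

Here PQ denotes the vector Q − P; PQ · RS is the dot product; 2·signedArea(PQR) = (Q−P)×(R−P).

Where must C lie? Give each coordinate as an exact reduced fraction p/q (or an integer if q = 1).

C = (9/2, -5)

1. C_x = 9/2  [2·signedArea(CFE) = 207/4 ∩ CE · FD = 129/2]
2. C_y = -5  [2·signedArea(CFE) = 207/4 ∩ CE · FD = 129/2]
   → C = (9/2, -5)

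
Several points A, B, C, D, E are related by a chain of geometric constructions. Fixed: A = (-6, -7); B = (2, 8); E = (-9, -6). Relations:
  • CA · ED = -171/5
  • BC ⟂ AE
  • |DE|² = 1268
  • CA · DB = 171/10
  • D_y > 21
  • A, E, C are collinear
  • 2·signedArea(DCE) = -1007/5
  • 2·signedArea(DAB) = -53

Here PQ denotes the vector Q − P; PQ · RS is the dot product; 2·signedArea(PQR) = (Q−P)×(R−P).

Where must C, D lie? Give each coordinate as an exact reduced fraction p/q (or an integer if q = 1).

C = (-33/10, -79/10)
D = (13, 22)

1. C_x = -33/10  [A, E, C are collinear ∩ BC ⟂ AE]
2. C_y = -79/10  [A, E, C are collinear ∩ BC ⟂ AE]
   → C = (-33/10, -79/10)
3. D_x = 13  [2·signedArea(DCE) = -1007/5 ∩ 2·signedArea(DAB) = -53]
4. D_y = 22  [2·signedArea(DCE) = -1007/5 ∩ 2·signedArea(DAB) = -53]
   → D = (13, 22)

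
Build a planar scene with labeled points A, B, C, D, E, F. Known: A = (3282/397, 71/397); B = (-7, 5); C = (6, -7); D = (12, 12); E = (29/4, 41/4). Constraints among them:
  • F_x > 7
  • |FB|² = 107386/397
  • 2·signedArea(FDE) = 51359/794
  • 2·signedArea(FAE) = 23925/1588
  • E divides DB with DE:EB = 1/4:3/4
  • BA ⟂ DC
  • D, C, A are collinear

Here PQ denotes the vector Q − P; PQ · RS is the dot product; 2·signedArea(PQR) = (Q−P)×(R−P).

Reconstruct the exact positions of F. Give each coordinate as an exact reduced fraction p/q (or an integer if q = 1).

F = (2832/397, -1354/397)

1. F_x = 2832/397  [2·signedArea(FDE) = 51359/794 ∩ 2·signedArea(FAE) = 23925/1588]
2. F_y = -1354/397  [2·signedArea(FDE) = 51359/794 ∩ 2·signedArea(FAE) = 23925/1588]
   → F = (2832/397, -1354/397)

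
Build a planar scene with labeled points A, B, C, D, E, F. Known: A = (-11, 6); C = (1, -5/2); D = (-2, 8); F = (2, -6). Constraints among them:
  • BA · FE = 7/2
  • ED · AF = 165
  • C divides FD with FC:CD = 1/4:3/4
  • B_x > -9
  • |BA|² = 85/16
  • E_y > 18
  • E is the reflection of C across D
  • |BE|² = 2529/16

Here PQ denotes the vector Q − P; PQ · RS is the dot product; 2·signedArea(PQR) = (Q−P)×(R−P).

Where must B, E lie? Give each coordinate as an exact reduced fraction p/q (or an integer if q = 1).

B = (-35/4, 13/2)
E = (-5, 37/2)

1. E_x = -5  [E is the reflection of C across D]
2. E_y = 37/2  [E is the reflection of C across D]
   → E = (-5, 37/2)
3. B_x = -35/4  [line 7·x + -49/2·y + 441/2 = 0 ∩ |BA|² = 85/16]
4. B_y = 13/2  [line 7·x + -49/2·y + 441/2 = 0 ∩ |BA|² = 85/16]
   → B = (-35/4, 13/2)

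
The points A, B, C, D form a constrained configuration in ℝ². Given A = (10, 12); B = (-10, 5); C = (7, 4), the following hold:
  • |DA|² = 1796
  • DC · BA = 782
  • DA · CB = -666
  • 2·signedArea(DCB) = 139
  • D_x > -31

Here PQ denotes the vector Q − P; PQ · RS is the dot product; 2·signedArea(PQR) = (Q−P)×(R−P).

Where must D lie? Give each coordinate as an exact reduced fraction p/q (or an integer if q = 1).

1. D_x = -30  [DC · BA = 782 ∩ 2·signedArea(DCB) = 139]
2. D_y = -2  [DC · BA = 782 ∩ 2·signedArea(DCB) = 139]
   → D = (-30, -2)

D = (-30, -2)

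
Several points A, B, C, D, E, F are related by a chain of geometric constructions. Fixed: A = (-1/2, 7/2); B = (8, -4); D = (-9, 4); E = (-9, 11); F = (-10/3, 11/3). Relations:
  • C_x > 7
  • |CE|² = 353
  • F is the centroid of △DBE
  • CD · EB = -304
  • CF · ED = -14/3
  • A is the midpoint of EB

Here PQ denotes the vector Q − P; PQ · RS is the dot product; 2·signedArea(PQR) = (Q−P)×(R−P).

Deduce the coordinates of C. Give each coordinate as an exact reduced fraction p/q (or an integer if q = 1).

1. C_x = 8  [CD · EB = -304 ∩ CF · ED = -14/3]
2. C_y = 3  [CD · EB = -304 ∩ CF · ED = -14/3]
   → C = (8, 3)

C = (8, 3)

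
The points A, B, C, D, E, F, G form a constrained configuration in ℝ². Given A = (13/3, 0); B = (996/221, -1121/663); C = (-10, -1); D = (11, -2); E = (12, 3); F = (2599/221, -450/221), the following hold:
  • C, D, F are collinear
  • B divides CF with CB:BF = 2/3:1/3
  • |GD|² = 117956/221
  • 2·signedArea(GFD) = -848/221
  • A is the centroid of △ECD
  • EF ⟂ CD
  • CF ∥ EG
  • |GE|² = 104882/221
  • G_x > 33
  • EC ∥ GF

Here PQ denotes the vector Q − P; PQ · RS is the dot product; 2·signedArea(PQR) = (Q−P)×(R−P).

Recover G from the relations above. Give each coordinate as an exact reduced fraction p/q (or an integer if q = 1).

G = (7461/221, 434/221)

1. G_x = 7461/221  [EC ∥ GF ∩ CF ∥ EG]
2. G_y = 434/221  [EC ∥ GF ∩ CF ∥ EG]
   → G = (7461/221, 434/221)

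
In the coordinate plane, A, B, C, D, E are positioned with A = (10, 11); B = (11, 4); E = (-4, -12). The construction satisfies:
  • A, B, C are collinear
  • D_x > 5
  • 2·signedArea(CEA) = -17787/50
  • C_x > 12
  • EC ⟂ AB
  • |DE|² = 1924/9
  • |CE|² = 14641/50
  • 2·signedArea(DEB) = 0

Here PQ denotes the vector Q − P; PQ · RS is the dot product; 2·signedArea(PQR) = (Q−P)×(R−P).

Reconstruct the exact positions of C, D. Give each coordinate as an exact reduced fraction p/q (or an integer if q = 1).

C = (647/50, -479/50)
D = (6, -4/3)

1. C_x = 647/50  [A, B, C are collinear ∩ EC ⟂ AB]
2. C_y = -479/50  [A, B, C are collinear ∩ EC ⟂ AB]
   → C = (647/50, -479/50)
3. D_x = 6  [line -16·x + 15·y + 116 = 0 ∩ |DE|² = 1924/9]
4. D_y = -4/3  [line -16·x + 15·y + 116 = 0 ∩ |DE|² = 1924/9]
   → D = (6, -4/3)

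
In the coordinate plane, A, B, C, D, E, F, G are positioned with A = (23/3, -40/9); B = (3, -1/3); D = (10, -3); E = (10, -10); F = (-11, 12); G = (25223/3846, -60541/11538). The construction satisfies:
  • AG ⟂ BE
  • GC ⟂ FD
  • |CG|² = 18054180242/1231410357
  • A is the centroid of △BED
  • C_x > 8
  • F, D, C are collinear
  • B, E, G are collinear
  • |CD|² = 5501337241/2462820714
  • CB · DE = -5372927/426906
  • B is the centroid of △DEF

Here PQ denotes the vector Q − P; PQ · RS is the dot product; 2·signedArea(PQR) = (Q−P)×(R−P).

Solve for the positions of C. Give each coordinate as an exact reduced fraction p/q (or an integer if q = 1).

C = (3749863/426906, -909863/426906)

1. C_x = 3749863/426906  [F, D, C are collinear ∩ GC ⟂ FD]
2. C_y = -909863/426906  [F, D, C are collinear ∩ GC ⟂ FD]
   → C = (3749863/426906, -909863/426906)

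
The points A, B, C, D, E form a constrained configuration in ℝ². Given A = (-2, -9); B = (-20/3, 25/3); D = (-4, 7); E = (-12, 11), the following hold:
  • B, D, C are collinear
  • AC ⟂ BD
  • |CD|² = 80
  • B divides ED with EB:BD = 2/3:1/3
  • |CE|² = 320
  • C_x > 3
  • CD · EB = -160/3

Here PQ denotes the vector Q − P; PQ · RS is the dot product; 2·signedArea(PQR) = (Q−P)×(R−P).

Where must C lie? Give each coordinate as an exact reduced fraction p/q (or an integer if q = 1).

C = (4, 3)

1. C_x = 4  [B, D, C are collinear ∩ AC ⟂ BD]
2. C_y = 3  [B, D, C are collinear ∩ AC ⟂ BD]
   → C = (4, 3)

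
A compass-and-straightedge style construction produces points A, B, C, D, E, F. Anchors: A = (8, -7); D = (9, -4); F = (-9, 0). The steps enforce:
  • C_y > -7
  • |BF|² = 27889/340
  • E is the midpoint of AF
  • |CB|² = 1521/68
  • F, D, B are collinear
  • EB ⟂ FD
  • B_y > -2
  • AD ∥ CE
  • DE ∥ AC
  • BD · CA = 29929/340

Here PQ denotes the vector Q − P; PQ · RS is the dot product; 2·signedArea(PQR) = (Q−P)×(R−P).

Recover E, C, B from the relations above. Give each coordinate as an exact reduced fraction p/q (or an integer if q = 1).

1. E_x = -1/2  [E is the midpoint of AF]
2. E_y = -7/2  [E is the midpoint of AF]
   → E = (-1/2, -7/2)
3. C_x = -3/2  [AD ∥ CE ∩ DE ∥ AC]
4. C_y = -13/2  [AD ∥ CE ∩ DE ∥ AC]
   → C = (-3/2, -13/2)
5. B_x = -27/170  [F, D, B are collinear ∩ EB ⟂ FD]
6. B_y = -167/85  [F, D, B are collinear ∩ EB ⟂ FD]
   → B = (-27/170, -167/85)

B = (-27/170, -167/85)
C = (-3/2, -13/2)
E = (-1/2, -7/2)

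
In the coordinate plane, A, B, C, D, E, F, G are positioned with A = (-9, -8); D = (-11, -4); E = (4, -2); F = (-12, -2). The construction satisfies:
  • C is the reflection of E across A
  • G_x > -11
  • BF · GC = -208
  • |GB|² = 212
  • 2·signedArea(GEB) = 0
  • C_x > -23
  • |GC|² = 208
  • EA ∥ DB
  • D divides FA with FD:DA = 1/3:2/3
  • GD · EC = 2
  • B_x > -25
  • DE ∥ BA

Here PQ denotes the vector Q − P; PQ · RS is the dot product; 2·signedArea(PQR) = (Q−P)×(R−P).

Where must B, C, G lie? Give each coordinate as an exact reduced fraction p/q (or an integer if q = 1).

1. B_x = -24  [DE ∥ BA ∩ EA ∥ DB]
2. B_y = -10  [DE ∥ BA ∩ EA ∥ DB]
   → B = (-24, -10)
3. C_x = -22  [C is the reflection of E across A]
4. C_y = -14  [C is the reflection of E across A]
   → C = (-22, -14)
5. G_x = -10  [2·signedArea(GEB) = 0 ∩ BF · GC = -208]
6. G_y = -6  [2·signedArea(GEB) = 0 ∩ BF · GC = -208]
   → G = (-10, -6)

B = (-24, -10)
C = (-22, -14)
G = (-10, -6)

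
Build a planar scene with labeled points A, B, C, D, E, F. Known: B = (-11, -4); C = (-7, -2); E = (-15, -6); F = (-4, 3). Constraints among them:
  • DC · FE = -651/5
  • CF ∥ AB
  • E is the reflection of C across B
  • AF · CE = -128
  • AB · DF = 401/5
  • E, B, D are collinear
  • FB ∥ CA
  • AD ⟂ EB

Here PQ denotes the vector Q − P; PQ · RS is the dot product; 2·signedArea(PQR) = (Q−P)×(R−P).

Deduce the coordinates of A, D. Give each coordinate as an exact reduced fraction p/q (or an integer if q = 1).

1. A_x = -14  [CF ∥ AB ∩ FB ∥ CA]
2. A_y = -9  [CF ∥ AB ∩ FB ∥ CA]
   → A = (-14, -9)
3. D_x = -77/5  [E, B, D are collinear ∩ AD ⟂ EB]
4. D_y = -31/5  [E, B, D are collinear ∩ AD ⟂ EB]
   → D = (-77/5, -31/5)

A = (-14, -9)
D = (-77/5, -31/5)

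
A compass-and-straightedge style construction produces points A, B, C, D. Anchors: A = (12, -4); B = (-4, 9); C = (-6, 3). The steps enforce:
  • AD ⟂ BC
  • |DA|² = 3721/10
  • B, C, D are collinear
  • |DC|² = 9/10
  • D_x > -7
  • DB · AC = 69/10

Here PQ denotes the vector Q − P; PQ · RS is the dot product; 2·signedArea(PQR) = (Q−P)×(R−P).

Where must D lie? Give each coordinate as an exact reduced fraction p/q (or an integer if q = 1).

1. D_x = -63/10  [B, C, D are collinear ∩ AD ⟂ BC]
2. D_y = 21/10  [B, C, D are collinear ∩ AD ⟂ BC]
   → D = (-63/10, 21/10)

D = (-63/10, 21/10)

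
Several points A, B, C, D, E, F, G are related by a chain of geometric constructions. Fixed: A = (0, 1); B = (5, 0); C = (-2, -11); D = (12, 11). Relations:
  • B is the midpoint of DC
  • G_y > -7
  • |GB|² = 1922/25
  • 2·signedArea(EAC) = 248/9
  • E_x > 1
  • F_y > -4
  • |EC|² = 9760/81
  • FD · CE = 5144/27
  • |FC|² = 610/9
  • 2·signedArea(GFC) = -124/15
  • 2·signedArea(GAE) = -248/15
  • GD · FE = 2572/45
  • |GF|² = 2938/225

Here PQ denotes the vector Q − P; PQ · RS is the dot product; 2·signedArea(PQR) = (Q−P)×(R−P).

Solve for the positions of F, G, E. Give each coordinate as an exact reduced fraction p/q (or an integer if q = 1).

E = (2, -7/9)
F = (1, -10/3)
G = (-6/5, -31/5)

1. E_x = 2  [line 12·x + -2·y + -230/9 = 0 ∩ |EC|² = 9760/81]
2. E_y = -7/9  [line 12·x + -2·y + -230/9 = 0 ∩ |EC|² = 9760/81]
   → E = (2, -7/9)
3. F_x = 1  [line -4·x + -92/9·y + -812/27 = 0 ∩ |FC|² = 610/9]
4. F_y = -10/3  [line -4·x + -92/9·y + -812/27 = 0 ∩ |FC|² = 610/9]
   → F = (1, -10/3)
5. G_x = -6/5  [2·signedArea(GAE) = -248/15 ∩ GD · FE = 2572/45]
6. G_y = -31/5  [2·signedArea(GAE) = -248/15 ∩ GD · FE = 2572/45]
   → G = (-6/5, -31/5)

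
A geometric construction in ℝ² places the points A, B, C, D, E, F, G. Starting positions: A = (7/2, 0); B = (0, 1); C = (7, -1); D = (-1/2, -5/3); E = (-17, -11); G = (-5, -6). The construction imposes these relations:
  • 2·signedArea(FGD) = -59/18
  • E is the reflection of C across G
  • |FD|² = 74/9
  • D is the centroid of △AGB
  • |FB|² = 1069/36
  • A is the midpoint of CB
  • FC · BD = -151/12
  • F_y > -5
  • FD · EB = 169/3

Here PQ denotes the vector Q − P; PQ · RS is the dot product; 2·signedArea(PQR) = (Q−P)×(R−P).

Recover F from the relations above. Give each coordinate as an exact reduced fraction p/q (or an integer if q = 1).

F = (-13/6, -4)

1. F_x = -13/6  [FD · EB = 169/3 ∩ FC · BD = -151/12]
2. F_y = -4  [FD · EB = 169/3 ∩ FC · BD = -151/12]
   → F = (-13/6, -4)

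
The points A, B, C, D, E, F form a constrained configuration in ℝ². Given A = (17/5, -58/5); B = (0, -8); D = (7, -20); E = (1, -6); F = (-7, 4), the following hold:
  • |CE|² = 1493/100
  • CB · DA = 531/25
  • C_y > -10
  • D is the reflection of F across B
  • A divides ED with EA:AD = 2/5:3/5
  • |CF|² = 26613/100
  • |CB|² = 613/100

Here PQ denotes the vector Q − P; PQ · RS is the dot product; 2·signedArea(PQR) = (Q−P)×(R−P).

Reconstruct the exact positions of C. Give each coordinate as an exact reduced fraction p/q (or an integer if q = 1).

C = (17/10, -49/5)

1. C_x = 17/10  [line 18/5·x + -42/5·y + -2211/25 = 0 ∩ |CB|² = 613/100]
2. C_y = -49/5  [line 18/5·x + -42/5·y + -2211/25 = 0 ∩ |CB|² = 613/100]
   → C = (17/10, -49/5)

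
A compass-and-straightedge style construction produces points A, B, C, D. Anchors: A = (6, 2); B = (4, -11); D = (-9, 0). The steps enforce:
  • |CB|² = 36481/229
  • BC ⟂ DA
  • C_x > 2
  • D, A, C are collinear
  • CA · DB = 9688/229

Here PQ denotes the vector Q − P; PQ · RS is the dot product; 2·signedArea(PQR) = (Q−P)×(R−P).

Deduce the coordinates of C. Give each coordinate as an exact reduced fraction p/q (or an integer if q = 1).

C = (534/229, 346/229)

1. C_x = 534/229  [D, A, C are collinear ∩ BC ⟂ DA]
2. C_y = 346/229  [D, A, C are collinear ∩ BC ⟂ DA]
   → C = (534/229, 346/229)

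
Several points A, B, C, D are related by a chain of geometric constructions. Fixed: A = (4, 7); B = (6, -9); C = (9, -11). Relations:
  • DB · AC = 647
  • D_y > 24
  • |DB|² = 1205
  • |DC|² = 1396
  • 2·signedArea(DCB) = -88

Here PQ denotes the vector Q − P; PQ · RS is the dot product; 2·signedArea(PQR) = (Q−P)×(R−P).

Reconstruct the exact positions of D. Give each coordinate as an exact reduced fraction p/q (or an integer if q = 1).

1. D_x = -1  [DB · AC = 647 ∩ 2·signedArea(DCB) = -88]
2. D_y = 25  [DB · AC = 647 ∩ 2·signedArea(DCB) = -88]
   → D = (-1, 25)

D = (-1, 25)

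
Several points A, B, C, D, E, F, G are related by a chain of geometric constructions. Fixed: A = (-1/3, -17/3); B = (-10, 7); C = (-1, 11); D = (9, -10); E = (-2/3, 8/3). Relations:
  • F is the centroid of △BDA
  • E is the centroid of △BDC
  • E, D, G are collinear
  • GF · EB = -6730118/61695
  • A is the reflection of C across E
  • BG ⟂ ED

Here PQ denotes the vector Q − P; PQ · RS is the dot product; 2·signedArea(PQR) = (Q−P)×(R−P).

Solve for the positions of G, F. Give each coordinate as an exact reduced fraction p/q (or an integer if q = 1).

F = (-4/9, -26/9)
G = (-14148/2285, 22636/2285)

1. G_x = -14148/2285  [E, D, G are collinear ∩ BG ⟂ ED]
2. G_y = 22636/2285  [E, D, G are collinear ∩ BG ⟂ ED]
   → G = (-14148/2285, 22636/2285)
3. F_x = -4/9  [F is the centroid of △BDA]
4. F_y = -26/9  [F is the centroid of △BDA]
   → F = (-4/9, -26/9)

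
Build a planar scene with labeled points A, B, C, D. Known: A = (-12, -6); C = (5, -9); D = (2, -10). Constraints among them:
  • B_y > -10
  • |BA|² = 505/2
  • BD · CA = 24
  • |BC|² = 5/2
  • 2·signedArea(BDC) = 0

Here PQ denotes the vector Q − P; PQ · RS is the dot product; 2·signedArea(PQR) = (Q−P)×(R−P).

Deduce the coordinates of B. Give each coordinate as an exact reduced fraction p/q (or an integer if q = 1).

B = (7/2, -19/2)

1. B_x = 7/2  [2·signedArea(BDC) = 0 ∩ BD · CA = 24]
2. B_y = -19/2  [2·signedArea(BDC) = 0 ∩ BD · CA = 24]
   → B = (7/2, -19/2)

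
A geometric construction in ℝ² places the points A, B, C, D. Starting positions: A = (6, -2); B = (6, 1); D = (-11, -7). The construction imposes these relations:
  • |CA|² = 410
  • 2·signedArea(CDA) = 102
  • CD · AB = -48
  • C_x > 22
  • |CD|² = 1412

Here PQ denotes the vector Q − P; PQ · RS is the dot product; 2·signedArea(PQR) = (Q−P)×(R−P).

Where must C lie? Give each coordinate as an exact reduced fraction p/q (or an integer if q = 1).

1. C_x = 23  [2·signedArea(CDA) = 102 ∩ CD · AB = -48]
2. C_y = 9  [2·signedArea(CDA) = 102 ∩ CD · AB = -48]
   → C = (23, 9)

C = (23, 9)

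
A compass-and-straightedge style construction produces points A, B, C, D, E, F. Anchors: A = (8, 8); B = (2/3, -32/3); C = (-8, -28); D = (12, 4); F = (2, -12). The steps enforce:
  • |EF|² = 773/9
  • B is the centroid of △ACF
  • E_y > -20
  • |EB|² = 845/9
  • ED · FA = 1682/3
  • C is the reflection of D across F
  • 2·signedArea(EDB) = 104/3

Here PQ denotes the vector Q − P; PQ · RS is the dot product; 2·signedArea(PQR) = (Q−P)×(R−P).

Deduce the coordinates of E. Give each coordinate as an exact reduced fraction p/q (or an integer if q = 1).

1. E_x = -11/3  [ED · FA = 1682/3 ∩ 2·signedArea(EDB) = 104/3]
2. E_y = -58/3  [ED · FA = 1682/3 ∩ 2·signedArea(EDB) = 104/3]
   → E = (-11/3, -58/3)

E = (-11/3, -58/3)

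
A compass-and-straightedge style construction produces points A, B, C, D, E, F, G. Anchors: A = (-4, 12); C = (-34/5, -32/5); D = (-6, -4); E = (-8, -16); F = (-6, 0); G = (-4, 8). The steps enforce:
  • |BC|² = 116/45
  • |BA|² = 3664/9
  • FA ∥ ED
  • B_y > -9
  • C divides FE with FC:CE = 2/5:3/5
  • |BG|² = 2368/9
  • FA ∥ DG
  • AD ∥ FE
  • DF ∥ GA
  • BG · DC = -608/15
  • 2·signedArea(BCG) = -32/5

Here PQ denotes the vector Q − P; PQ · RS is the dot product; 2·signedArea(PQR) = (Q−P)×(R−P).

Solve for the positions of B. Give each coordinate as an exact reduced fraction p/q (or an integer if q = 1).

B = (-20/3, -8)

1. B_x = -20/3  [BG · DC = -608/15 ∩ 2·signedArea(BCG) = -32/5]
2. B_y = -8  [BG · DC = -608/15 ∩ 2·signedArea(BCG) = -32/5]
   → B = (-20/3, -8)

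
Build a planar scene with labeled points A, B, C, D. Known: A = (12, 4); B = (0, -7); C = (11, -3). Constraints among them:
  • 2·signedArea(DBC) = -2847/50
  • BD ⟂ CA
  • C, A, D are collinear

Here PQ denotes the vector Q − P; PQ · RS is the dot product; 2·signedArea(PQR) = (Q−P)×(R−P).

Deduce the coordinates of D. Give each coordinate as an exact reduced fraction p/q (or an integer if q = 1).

D = (511/50, -423/50)

1. D_x = 511/50  [C, A, D are collinear ∩ BD ⟂ CA]
2. D_y = -423/50  [C, A, D are collinear ∩ BD ⟂ CA]
   → D = (511/50, -423/50)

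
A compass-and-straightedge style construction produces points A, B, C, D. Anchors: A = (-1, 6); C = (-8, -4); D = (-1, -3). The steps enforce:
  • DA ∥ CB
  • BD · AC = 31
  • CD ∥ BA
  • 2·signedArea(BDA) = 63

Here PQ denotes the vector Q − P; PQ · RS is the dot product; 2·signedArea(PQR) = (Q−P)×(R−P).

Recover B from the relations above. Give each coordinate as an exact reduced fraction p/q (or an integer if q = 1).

1. B_x = -8  [CD ∥ BA ∩ DA ∥ CB]
2. B_y = 5  [CD ∥ BA ∩ DA ∥ CB]
   → B = (-8, 5)

B = (-8, 5)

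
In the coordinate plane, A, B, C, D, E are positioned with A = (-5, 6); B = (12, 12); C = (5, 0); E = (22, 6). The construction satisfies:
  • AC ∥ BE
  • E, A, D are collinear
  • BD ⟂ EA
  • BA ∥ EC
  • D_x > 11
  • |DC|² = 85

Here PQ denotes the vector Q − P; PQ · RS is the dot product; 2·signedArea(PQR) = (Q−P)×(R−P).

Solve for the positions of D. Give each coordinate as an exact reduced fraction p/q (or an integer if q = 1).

1. D_x = 12  [E, A, D are collinear ∩ BD ⟂ EA]
2. D_y = 6  [E, A, D are collinear ∩ BD ⟂ EA]
   → D = (12, 6)

D = (12, 6)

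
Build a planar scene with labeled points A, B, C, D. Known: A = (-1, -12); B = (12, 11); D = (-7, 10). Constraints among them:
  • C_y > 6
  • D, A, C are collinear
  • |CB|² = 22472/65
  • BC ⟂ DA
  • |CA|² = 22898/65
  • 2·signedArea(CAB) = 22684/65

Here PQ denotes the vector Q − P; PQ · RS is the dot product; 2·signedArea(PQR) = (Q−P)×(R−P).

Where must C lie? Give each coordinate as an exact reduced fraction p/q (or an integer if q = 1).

1. C_x = -386/65  [D, A, C are collinear ∩ BC ⟂ DA]
2. C_y = 397/65  [D, A, C are collinear ∩ BC ⟂ DA]
   → C = (-386/65, 397/65)

C = (-386/65, 397/65)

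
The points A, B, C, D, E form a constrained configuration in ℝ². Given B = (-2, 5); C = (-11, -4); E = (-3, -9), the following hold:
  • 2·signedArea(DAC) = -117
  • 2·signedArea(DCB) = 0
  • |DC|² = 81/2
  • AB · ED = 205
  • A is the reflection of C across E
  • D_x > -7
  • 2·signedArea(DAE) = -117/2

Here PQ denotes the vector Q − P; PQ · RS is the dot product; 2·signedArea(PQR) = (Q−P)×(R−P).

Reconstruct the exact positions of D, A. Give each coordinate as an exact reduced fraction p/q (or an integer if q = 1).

1. D_x = -13/2  [line -9·x + 9·y + -63 = 0 ∩ |DC|² = 81/2]
2. D_y = 1/2  [line -9·x + 9·y + -63 = 0 ∩ |DC|² = 81/2]
   → D = (-13/2, 1/2)
3. A_x = 5  [A is the reflection of C across E]
4. A_y = -14  [A is the reflection of C across E]
   → A = (5, -14)

A = (5, -14)
D = (-13/2, 1/2)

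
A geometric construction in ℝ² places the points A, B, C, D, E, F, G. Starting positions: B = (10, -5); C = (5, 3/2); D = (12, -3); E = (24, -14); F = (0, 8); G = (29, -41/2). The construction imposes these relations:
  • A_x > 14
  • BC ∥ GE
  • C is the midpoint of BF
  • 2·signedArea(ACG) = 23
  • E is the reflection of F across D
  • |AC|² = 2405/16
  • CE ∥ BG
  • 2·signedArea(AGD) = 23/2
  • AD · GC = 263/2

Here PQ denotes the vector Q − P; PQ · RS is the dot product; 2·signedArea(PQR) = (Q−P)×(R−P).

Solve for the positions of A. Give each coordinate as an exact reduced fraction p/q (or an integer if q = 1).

1. A_x = 29/2  [2·signedArea(ACG) = 23 ∩ AD · GC = 263/2]
2. A_y = -25/4  [2·signedArea(ACG) = 23 ∩ AD · GC = 263/2]
   → A = (29/2, -25/4)

A = (29/2, -25/4)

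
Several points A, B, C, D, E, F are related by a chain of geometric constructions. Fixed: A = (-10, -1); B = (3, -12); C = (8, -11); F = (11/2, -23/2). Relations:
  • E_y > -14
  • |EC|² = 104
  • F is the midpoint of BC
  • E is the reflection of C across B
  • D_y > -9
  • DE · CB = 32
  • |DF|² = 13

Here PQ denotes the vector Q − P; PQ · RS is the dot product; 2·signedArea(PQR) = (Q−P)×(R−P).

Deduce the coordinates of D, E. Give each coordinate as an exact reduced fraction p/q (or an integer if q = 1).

1. E_x = -2  [E is the reflection of C across B]
2. E_y = -13  [E is the reflection of C across B]
   → E = (-2, -13)
3. D_x = 7/2  [line 5·x + 1·y + -9 = 0 ∩ |DF|² = 13]
4. D_y = -17/2  [line 5·x + 1·y + -9 = 0 ∩ |DF|² = 13]
   → D = (7/2, -17/2)

D = (7/2, -17/2)
E = (-2, -13)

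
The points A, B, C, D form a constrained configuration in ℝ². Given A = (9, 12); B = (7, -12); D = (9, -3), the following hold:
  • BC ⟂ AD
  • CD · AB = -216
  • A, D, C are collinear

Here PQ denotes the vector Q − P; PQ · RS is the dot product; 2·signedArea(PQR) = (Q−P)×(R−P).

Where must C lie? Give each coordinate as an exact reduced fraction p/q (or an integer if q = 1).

C = (9, -12)

1. C_x = 9  [A, D, C are collinear ∩ BC ⟂ AD]
2. C_y = -12  [A, D, C are collinear ∩ BC ⟂ AD]
   → C = (9, -12)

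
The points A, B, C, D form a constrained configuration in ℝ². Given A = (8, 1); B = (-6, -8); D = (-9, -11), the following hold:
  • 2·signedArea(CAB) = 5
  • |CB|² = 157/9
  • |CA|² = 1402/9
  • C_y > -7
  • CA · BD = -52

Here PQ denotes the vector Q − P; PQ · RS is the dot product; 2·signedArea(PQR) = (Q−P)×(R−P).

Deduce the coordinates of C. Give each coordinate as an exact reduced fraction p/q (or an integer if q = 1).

1. C_x = -7/3  [CA · BD = -52 ∩ 2·signedArea(CAB) = 5]
2. C_y = -6  [CA · BD = -52 ∩ 2·signedArea(CAB) = 5]
   → C = (-7/3, -6)

C = (-7/3, -6)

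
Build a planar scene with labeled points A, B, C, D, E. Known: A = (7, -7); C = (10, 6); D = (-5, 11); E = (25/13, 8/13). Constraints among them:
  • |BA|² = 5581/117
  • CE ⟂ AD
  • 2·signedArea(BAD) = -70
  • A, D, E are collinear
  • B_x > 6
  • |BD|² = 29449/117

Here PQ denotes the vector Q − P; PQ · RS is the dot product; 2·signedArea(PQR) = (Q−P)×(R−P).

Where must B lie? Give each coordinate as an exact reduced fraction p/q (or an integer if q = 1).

B = (82/13, -5/39)

1. B_x = 82/13  [line -18·x + -12·y + 112 = 0 ∩ |BD|² = 29449/117]
2. B_y = -5/39  [line -18·x + -12·y + 112 = 0 ∩ |BD|² = 29449/117]
   → B = (82/13, -5/39)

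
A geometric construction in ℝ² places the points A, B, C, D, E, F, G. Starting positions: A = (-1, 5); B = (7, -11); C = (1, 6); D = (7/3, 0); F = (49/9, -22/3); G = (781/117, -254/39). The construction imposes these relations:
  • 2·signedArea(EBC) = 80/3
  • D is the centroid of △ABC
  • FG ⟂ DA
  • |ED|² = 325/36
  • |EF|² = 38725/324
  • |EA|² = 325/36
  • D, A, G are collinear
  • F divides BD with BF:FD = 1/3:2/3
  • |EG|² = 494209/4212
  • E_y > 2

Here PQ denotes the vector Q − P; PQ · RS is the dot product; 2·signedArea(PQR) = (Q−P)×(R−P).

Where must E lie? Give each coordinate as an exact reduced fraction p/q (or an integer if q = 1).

E = (2/3, 5/2)

1. E_x = 2/3  [line -17·x + -6·y + 79/3 = 0 ∩ |EF|² = 38725/324]
2. E_y = 5/2  [line -17·x + -6·y + 79/3 = 0 ∩ |EF|² = 38725/324]
   → E = (2/3, 5/2)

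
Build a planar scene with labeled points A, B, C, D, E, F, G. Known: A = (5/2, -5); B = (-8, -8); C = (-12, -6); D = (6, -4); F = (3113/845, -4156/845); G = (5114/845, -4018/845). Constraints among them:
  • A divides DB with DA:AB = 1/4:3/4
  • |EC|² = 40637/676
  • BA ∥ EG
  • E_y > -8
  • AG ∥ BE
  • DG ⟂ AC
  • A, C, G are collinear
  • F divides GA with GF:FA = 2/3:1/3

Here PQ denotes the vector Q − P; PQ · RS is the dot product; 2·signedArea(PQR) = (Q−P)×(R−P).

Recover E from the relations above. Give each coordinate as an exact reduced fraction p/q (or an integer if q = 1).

E = (-7517/1690, -6553/845)

1. E_x = -7517/1690  [BA ∥ EG ∩ AG ∥ BE]
2. E_y = -6553/845  [BA ∥ EG ∩ AG ∥ BE]
   → E = (-7517/1690, -6553/845)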